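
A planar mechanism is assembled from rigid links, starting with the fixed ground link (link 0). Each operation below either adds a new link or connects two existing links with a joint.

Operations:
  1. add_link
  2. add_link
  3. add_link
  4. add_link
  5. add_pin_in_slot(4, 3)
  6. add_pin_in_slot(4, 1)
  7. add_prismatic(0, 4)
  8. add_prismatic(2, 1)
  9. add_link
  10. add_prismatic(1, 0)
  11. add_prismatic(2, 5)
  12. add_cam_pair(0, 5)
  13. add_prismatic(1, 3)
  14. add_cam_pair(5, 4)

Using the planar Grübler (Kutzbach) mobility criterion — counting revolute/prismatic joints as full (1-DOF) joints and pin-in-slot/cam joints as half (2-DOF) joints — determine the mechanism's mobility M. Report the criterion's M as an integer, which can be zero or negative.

link 0 = ground. State L|J1|J2 = 1|0|0
+link1  2|0|0
+link2  3|0|0
+link3  4|0|0
+link4  5|0|0
PS(4,3) f=2→J2  5|0|1
PS(4,1) f=2→J2  5|0|2
P(0,4) f=1→J1  5|1|2
P(2,1) f=1→J1  5|2|2
+link5  6|2|2
P(1,0) f=1→J1  6|3|2
P(2,5) f=1→J1  6|4|2
C(0,5) f=2→J2  6|4|3
P(1,3) f=1→J1  6|5|3
C(5,4) f=2→J2  6|5|4
M = 3(6−1)−2·5−4 = 15−10−4 = 1

M = 1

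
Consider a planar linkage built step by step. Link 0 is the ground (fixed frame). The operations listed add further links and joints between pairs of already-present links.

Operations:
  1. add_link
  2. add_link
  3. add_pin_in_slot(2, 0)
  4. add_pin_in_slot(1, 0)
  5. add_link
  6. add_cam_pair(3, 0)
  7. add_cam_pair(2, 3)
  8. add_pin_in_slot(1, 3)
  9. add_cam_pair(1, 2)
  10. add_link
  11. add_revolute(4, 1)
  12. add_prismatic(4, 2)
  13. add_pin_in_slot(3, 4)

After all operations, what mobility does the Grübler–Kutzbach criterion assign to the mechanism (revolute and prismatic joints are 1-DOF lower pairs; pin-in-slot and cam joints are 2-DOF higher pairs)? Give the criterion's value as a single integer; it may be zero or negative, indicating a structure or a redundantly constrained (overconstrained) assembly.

M = 1

(L,J1,J2)=(1,0,0); link0 fixed
link1: (2,0,0)
link2: (3,0,0)
PS 2-0 [J2]: (3,0,1)
PS 1-0 [J2]: (3,0,2)
link3: (4,0,2)
C 3-0 [J2]: (4,0,3)
C 2-3 [J2]: (4,0,4)
PS 1-3 [J2]: (4,0,5)
C 1-2 [J2]: (4,0,6)
link4: (5,0,6)
R 4-1 [J1]: (5,1,6)
P 4-2 [J1]: (5,2,6)
PS 3-4 [J2]: (5,2,7)
Grübler: 3·4 − 2·2 − 7 = 1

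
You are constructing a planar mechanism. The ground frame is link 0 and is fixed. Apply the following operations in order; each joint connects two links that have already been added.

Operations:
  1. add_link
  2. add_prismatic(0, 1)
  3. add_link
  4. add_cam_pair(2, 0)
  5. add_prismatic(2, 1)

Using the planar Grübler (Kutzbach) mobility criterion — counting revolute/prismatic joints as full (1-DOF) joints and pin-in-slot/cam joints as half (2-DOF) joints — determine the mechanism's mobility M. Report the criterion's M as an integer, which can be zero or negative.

link 0 = ground. State L|J1|J2 = 1|0|0
+link1  2|0|0
P(0,1) f=1→J1  2|1|0
+link2  3|1|0
C(2,0) f=2→J2  3|1|1
P(2,1) f=1→J1  3|2|1
M = 3(3−1)−2·2−1 = 6−4−1 = 1

M = 1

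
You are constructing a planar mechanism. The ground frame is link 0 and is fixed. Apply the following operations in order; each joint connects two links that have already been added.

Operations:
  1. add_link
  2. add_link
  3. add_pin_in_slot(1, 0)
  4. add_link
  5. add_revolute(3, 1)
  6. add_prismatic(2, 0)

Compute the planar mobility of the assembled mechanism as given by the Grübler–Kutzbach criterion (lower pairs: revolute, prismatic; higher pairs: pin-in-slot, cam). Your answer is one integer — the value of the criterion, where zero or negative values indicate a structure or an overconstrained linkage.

[1;0;0] (link 0 is ground)
L+ [2;0;0]
L+ [3;0;0]
PS(1,0)∈J2 [3;0;1]
L+ [4;0;1]
R(3,1)∈J1 [4;1;1]
P(2,0)∈J1 [4;2;1]
mobility = 9 − 4 − 1 = 4

M = 4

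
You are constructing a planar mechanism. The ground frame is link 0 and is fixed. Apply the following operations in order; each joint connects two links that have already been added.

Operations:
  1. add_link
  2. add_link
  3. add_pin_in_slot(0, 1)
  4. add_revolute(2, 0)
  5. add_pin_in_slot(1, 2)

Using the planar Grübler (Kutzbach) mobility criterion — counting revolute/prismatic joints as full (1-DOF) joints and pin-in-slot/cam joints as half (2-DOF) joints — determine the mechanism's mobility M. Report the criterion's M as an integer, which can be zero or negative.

M = 2

[1;0;0] (link 0 is ground)
L+ [2;0;0]
L+ [3;0;0]
PS(0,1)∈J2 [3;0;1]
R(2,0)∈J1 [3;1;1]
PS(1,2)∈J2 [3;1;2]
mobility = 6 − 2 − 2 = 2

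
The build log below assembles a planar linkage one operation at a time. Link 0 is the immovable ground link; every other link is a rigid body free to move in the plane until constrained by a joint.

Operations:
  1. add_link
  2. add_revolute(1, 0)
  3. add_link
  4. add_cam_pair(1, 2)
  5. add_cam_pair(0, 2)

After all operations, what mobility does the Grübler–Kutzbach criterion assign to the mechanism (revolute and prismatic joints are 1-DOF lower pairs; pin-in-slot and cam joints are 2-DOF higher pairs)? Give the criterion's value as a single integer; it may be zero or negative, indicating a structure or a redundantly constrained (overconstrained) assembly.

(L,J1,J2)=(1,0,0); link0 fixed
link1: (2,0,0)
R 1-0 [J1]: (2,1,0)
link2: (3,1,0)
C 1-2 [J2]: (3,1,1)
C 0-2 [J2]: (3,1,2)
Grübler: 3·2 − 2·1 − 2 = 2

M = 2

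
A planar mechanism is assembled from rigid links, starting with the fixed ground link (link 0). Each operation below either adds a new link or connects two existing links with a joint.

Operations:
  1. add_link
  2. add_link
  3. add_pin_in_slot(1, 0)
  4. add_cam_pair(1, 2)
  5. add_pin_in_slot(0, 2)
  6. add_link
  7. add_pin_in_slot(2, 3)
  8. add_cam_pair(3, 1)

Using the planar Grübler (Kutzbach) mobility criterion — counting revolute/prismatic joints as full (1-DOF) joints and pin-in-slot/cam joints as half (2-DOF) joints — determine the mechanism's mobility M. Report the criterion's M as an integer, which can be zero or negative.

(L,J1,J2)=(1,0,0); link0 fixed
link1: (2,0,0)
link2: (3,0,0)
PS 1-0 [J2]: (3,0,1)
C 1-2 [J2]: (3,0,2)
PS 0-2 [J2]: (3,0,3)
link3: (4,0,3)
PS 2-3 [J2]: (4,0,4)
C 3-1 [J2]: (4,0,5)
Grübler: 3·3 − 2·0 − 5 = 4

M = 4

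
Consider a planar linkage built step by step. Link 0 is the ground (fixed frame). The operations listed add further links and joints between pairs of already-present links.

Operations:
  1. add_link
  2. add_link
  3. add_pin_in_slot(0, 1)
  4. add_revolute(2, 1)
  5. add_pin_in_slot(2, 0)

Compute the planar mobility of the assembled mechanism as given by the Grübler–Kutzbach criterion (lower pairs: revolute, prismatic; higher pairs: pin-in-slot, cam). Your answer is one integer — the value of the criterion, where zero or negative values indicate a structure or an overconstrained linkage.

ground; <1,0,0>
#1 <2,0,0>
#2 <3,0,0>
PS:0↔1 J2 <3,0,1>
R:2↔1 J1 <3,1,1>
PS:2↔0 J2 <3,1,2>
3×2 − 2×1 − 1×2 = 2

M = 2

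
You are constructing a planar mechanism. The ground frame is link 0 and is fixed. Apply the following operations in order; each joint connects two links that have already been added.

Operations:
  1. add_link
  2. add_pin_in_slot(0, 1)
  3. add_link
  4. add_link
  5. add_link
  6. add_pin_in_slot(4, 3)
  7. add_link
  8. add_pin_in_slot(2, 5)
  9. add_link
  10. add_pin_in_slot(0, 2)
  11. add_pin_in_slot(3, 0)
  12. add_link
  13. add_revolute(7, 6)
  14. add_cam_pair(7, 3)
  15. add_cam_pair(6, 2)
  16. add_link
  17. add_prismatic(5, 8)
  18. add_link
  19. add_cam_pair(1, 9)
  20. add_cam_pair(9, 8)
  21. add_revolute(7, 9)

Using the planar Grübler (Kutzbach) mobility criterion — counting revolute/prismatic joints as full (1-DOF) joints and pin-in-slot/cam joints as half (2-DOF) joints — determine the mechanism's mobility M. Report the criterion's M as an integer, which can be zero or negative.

ground; <1,0,0>
#1 <2,0,0>
PS:0↔1 J2 <2,0,1>
#2 <3,0,1>
#3 <4,0,1>
#4 <5,0,1>
PS:4↔3 J2 <5,0,2>
#5 <6,0,2>
PS:2↔5 J2 <6,0,3>
#6 <7,0,3>
PS:0↔2 J2 <7,0,4>
PS:3↔0 J2 <7,0,5>
#7 <8,0,5>
R:7↔6 J1 <8,1,5>
C:7↔3 J2 <8,1,6>
C:6↔2 J2 <8,1,7>
#8 <9,1,7>
P:5↔8 J1 <9,2,7>
#9 <10,2,7>
C:1↔9 J2 <10,2,8>
C:9↔8 J2 <10,2,9>
R:7↔9 J1 <10,3,9>
3×9 − 2×3 − 1×9 = 12

M = 12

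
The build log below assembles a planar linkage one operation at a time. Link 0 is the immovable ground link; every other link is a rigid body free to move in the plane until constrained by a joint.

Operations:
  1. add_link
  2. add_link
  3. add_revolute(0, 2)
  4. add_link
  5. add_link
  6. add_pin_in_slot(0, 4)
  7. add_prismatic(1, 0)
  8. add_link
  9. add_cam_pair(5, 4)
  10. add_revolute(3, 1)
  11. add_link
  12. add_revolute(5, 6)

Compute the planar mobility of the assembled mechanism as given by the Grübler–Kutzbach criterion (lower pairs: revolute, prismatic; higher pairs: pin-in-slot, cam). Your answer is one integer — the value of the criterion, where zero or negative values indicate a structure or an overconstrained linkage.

M = 8

link 0 = ground. State L|J1|J2 = 1|0|0
+link1  2|0|0
+link2  3|0|0
R(0,2) f=1→J1  3|1|0
+link3  4|1|0
+link4  5|1|0
PS(0,4) f=2→J2  5|1|1
P(1,0) f=1→J1  5|2|1
+link5  6|2|1
C(5,4) f=2→J2  6|2|2
R(3,1) f=1→J1  6|3|2
+link6  7|3|2
R(5,6) f=1→J1  7|4|2
M = 3(7−1)−2·4−2 = 18−8−2 = 8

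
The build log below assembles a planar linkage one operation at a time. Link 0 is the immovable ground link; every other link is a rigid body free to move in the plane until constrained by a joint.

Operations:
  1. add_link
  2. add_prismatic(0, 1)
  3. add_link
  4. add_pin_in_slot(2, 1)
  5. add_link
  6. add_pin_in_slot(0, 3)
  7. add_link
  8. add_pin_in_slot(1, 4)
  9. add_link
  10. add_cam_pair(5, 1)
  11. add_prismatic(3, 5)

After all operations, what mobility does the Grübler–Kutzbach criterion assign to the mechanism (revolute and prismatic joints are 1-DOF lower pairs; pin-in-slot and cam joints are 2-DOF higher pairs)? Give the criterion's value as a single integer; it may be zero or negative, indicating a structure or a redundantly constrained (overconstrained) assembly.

ground; <1,0,0>
#1 <2,0,0>
P:0↔1 J1 <2,1,0>
#2 <3,1,0>
PS:2↔1 J2 <3,1,1>
#3 <4,1,1>
PS:0↔3 J2 <4,1,2>
#4 <5,1,2>
PS:1↔4 J2 <5,1,3>
#5 <6,1,3>
C:5↔1 J2 <6,1,4>
P:3↔5 J1 <6,2,4>
3×5 − 2×2 − 1×4 = 7

M = 7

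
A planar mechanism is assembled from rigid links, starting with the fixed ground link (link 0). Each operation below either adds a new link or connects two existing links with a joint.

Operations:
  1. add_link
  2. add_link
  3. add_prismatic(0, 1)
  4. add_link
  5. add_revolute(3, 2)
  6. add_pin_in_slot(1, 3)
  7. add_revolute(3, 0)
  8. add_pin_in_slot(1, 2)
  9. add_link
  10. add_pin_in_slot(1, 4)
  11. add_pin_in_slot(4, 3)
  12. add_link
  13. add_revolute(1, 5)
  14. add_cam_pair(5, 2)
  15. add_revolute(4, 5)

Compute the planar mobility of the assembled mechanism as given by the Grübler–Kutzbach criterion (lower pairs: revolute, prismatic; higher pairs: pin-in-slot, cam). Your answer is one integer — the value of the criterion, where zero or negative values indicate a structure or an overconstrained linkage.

[1;0;0] (link 0 is ground)
L+ [2;0;0]
L+ [3;0;0]
P(0,1)∈J1 [3;1;0]
L+ [4;1;0]
R(3,2)∈J1 [4;2;0]
PS(1,3)∈J2 [4;2;1]
R(3,0)∈J1 [4;3;1]
PS(1,2)∈J2 [4;3;2]
L+ [5;3;2]
PS(1,4)∈J2 [5;3;3]
PS(4,3)∈J2 [5;3;4]
L+ [6;3;4]
R(1,5)∈J1 [6;4;4]
C(5,2)∈J2 [6;4;5]
R(4,5)∈J1 [6;5;5]
mobility = 15 − 10 − 5 = 0

M = 0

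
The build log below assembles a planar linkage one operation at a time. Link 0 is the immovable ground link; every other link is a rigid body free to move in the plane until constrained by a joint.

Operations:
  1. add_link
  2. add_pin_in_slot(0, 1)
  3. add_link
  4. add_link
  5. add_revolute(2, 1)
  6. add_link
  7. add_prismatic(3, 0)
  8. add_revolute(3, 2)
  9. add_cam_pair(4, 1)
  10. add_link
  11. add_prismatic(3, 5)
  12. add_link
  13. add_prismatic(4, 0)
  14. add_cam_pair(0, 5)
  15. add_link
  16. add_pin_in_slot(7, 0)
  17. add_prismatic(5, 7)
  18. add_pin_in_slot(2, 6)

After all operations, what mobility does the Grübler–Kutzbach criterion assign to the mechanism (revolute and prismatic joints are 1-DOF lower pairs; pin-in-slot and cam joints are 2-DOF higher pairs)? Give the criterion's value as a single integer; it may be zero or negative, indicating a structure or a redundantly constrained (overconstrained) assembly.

M = 4

(L,J1,J2)=(1,0,0); link0 fixed
link1: (2,0,0)
PS 0-1 [J2]: (2,0,1)
link2: (3,0,1)
link3: (4,0,1)
R 2-1 [J1]: (4,1,1)
link4: (5,1,1)
P 3-0 [J1]: (5,2,1)
R 3-2 [J1]: (5,3,1)
C 4-1 [J2]: (5,3,2)
link5: (6,3,2)
P 3-5 [J1]: (6,4,2)
link6: (7,4,2)
P 4-0 [J1]: (7,5,2)
C 0-5 [J2]: (7,5,3)
link7: (8,5,3)
PS 7-0 [J2]: (8,5,4)
P 5-7 [J1]: (8,6,4)
PS 2-6 [J2]: (8,6,5)
Grübler: 3·7 − 2·6 − 5 = 4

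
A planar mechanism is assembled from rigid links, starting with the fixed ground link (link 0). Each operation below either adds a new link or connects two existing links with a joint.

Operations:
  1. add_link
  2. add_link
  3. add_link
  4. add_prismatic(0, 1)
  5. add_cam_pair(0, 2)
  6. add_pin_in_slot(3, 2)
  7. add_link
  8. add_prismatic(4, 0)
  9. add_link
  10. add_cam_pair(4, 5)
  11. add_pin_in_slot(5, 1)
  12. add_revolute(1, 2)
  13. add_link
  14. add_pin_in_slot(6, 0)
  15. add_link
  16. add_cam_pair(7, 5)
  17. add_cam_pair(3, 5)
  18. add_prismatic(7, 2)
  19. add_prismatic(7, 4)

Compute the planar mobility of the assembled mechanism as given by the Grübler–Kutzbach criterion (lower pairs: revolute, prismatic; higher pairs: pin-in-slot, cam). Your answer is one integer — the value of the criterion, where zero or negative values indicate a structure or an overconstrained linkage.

M = 4

[1;0;0] (link 0 is ground)
L+ [2;0;0]
L+ [3;0;0]
L+ [4;0;0]
P(0,1)∈J1 [4;1;0]
C(0,2)∈J2 [4;1;1]
PS(3,2)∈J2 [4;1;2]
L+ [5;1;2]
P(4,0)∈J1 [5;2;2]
L+ [6;2;2]
C(4,5)∈J2 [6;2;3]
PS(5,1)∈J2 [6;2;4]
R(1,2)∈J1 [6;3;4]
L+ [7;3;4]
PS(6,0)∈J2 [7;3;5]
L+ [8;3;5]
C(7,5)∈J2 [8;3;6]
C(3,5)∈J2 [8;3;7]
P(7,2)∈J1 [8;4;7]
P(7,4)∈J1 [8;5;7]
mobility = 21 − 10 − 7 = 4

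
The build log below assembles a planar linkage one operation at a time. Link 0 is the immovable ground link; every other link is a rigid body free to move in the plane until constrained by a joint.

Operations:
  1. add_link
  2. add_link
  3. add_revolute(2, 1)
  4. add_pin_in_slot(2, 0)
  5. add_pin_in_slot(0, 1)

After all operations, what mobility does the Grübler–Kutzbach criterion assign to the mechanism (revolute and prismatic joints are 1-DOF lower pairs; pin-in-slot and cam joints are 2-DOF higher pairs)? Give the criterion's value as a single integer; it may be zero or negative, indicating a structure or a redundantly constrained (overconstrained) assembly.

L=1 J1=0 J2=0
add link → L=2 J1=0 J2=0
add link → L=3 J1=0 J2=0
R@2,1 dof=1 J1 → L=3 J1=1 J2=0
PS@2,0 dof=2 J2 → L=3 J1=1 J2=1
PS@0,1 dof=2 J2 → L=3 J1=1 J2=2
M=3(L−1)−2J1−J2=3·2−2·1−2=2

M = 2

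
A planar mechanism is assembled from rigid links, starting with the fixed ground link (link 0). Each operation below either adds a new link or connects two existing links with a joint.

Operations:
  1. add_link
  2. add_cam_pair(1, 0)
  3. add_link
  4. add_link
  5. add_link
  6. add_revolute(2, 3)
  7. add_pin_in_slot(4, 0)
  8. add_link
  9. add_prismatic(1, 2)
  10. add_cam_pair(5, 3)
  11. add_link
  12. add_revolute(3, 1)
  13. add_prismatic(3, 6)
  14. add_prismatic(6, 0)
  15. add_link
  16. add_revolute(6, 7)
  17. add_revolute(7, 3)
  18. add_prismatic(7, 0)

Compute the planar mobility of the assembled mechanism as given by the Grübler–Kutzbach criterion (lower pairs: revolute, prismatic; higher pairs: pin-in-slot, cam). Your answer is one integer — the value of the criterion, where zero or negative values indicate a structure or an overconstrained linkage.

M = 2

(L,J1,J2)=(1,0,0); link0 fixed
link1: (2,0,0)
C 1-0 [J2]: (2,0,1)
link2: (3,0,1)
link3: (4,0,1)
link4: (5,0,1)
R 2-3 [J1]: (5,1,1)
PS 4-0 [J2]: (5,1,2)
link5: (6,1,2)
P 1-2 [J1]: (6,2,2)
C 5-3 [J2]: (6,2,3)
link6: (7,2,3)
R 3-1 [J1]: (7,3,3)
P 3-6 [J1]: (7,4,3)
P 6-0 [J1]: (7,5,3)
link7: (8,5,3)
R 6-7 [J1]: (8,6,3)
R 7-3 [J1]: (8,7,3)
P 7-0 [J1]: (8,8,3)
Grübler: 3·7 − 2·8 − 3 = 2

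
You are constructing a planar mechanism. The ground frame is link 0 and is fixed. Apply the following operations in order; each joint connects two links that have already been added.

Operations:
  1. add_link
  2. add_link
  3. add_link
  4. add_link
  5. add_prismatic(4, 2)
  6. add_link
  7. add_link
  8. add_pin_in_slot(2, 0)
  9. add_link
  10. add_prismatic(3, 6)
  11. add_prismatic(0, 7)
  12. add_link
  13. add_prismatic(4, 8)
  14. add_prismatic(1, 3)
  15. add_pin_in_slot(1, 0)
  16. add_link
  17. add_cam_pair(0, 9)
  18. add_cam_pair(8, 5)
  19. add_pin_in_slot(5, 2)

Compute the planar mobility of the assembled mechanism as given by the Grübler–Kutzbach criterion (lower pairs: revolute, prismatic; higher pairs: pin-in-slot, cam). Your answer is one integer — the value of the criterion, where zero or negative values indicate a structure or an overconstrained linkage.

M = 12

link 0 = ground. State L|J1|J2 = 1|0|0
+link1  2|0|0
+link2  3|0|0
+link3  4|0|0
+link4  5|0|0
P(4,2) f=1→J1  5|1|0
+link5  6|1|0
+link6  7|1|0
PS(2,0) f=2→J2  7|1|1
+link7  8|1|1
P(3,6) f=1→J1  8|2|1
P(0,7) f=1→J1  8|3|1
+link8  9|3|1
P(4,8) f=1→J1  9|4|1
P(1,3) f=1→J1  9|5|1
PS(1,0) f=2→J2  9|5|2
+link9  10|5|2
C(0,9) f=2→J2  10|5|3
C(8,5) f=2→J2  10|5|4
PS(5,2) f=2→J2  10|5|5
M = 3(10−1)−2·5−5 = 27−10−5 = 12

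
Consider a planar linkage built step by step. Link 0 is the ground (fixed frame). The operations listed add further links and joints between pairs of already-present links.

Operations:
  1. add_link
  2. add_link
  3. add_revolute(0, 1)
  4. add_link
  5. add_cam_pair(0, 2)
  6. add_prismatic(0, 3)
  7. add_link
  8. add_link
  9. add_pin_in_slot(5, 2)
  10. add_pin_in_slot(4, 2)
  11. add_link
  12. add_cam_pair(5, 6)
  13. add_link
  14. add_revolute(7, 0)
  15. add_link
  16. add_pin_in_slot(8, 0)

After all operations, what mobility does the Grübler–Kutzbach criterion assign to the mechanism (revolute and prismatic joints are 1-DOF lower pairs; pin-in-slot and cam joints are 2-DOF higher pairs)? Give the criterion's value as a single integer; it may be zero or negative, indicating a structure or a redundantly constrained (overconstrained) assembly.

(L,J1,J2)=(1,0,0); link0 fixed
link1: (2,0,0)
link2: (3,0,0)
R 0-1 [J1]: (3,1,0)
link3: (4,1,0)
C 0-2 [J2]: (4,1,1)
P 0-3 [J1]: (4,2,1)
link4: (5,2,1)
link5: (6,2,1)
PS 5-2 [J2]: (6,2,2)
PS 4-2 [J2]: (6,2,3)
link6: (7,2,3)
C 5-6 [J2]: (7,2,4)
link7: (8,2,4)
R 7-0 [J1]: (8,3,4)
link8: (9,3,4)
PS 8-0 [J2]: (9,3,5)
Grübler: 3·8 − 2·3 − 5 = 13

M = 13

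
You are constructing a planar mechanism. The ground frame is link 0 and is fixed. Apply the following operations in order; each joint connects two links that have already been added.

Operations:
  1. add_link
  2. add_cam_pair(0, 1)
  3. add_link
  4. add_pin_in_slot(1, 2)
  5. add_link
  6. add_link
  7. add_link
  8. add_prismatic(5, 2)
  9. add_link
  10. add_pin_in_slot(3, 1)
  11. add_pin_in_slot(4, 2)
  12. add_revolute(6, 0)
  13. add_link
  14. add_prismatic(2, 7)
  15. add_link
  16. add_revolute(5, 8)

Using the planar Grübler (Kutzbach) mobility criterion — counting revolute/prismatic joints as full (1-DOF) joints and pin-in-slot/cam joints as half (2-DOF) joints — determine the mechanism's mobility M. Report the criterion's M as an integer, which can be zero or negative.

M = 12

(L,J1,J2)=(1,0,0); link0 fixed
link1: (2,0,0)
C 0-1 [J2]: (2,0,1)
link2: (3,0,1)
PS 1-2 [J2]: (3,0,2)
link3: (4,0,2)
link4: (5,0,2)
link5: (6,0,2)
P 5-2 [J1]: (6,1,2)
link6: (7,1,2)
PS 3-1 [J2]: (7,1,3)
PS 4-2 [J2]: (7,1,4)
R 6-0 [J1]: (7,2,4)
link7: (8,2,4)
P 2-7 [J1]: (8,3,4)
link8: (9,3,4)
R 5-8 [J1]: (9,4,4)
Grübler: 3·8 − 2·4 − 4 = 12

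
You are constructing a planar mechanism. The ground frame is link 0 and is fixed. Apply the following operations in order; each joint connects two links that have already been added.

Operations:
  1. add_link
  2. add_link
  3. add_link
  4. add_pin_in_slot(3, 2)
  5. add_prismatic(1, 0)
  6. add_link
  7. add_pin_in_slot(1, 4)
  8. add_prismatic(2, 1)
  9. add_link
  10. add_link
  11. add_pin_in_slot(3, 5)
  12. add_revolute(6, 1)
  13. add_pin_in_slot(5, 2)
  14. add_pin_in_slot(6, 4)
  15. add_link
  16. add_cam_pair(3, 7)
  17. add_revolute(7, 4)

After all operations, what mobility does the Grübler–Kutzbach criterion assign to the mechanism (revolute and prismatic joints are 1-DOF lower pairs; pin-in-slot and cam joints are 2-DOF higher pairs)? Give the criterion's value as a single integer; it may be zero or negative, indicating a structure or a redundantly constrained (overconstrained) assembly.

L=1 J1=0 J2=0
add link → L=2 J1=0 J2=0
add link → L=3 J1=0 J2=0
add link → L=4 J1=0 J2=0
PS@3,2 dof=2 J2 → L=4 J1=0 J2=1
P@1,0 dof=1 J1 → L=4 J1=1 J2=1
add link → L=5 J1=1 J2=1
PS@1,4 dof=2 J2 → L=5 J1=1 J2=2
P@2,1 dof=1 J1 → L=5 J1=2 J2=2
add link → L=6 J1=2 J2=2
add link → L=7 J1=2 J2=2
PS@3,5 dof=2 J2 → L=7 J1=2 J2=3
R@6,1 dof=1 J1 → L=7 J1=3 J2=3
PS@5,2 dof=2 J2 → L=7 J1=3 J2=4
PS@6,4 dof=2 J2 → L=7 J1=3 J2=5
add link → L=8 J1=3 J2=5
C@3,7 dof=2 J2 → L=8 J1=3 J2=6
R@7,4 dof=1 J1 → L=8 J1=4 J2=6
M=3(L−1)−2J1−J2=3·7−2·4−6=7

M = 7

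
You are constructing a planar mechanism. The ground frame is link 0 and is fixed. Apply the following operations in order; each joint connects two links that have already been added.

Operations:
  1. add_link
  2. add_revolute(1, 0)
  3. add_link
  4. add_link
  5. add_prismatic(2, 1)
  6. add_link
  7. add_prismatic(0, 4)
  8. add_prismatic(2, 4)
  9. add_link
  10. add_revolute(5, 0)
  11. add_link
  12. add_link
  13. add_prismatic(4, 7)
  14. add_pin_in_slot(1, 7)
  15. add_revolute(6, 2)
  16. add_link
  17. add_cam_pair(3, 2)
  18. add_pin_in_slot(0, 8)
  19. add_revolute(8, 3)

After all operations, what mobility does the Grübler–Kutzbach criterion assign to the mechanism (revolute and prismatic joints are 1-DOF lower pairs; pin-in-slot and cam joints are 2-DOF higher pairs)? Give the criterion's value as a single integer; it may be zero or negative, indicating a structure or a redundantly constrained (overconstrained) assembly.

L=1 J1=0 J2=0
add link → L=2 J1=0 J2=0
R@1,0 dof=1 J1 → L=2 J1=1 J2=0
add link → L=3 J1=1 J2=0
add link → L=4 J1=1 J2=0
P@2,1 dof=1 J1 → L=4 J1=2 J2=0
add link → L=5 J1=2 J2=0
P@0,4 dof=1 J1 → L=5 J1=3 J2=0
P@2,4 dof=1 J1 → L=5 J1=4 J2=0
add link → L=6 J1=4 J2=0
R@5,0 dof=1 J1 → L=6 J1=5 J2=0
add link → L=7 J1=5 J2=0
add link → L=8 J1=5 J2=0
P@4,7 dof=1 J1 → L=8 J1=6 J2=0
PS@1,7 dof=2 J2 → L=8 J1=6 J2=1
R@6,2 dof=1 J1 → L=8 J1=7 J2=1
add link → L=9 J1=7 J2=1
C@3,2 dof=2 J2 → L=9 J1=7 J2=2
PS@0,8 dof=2 J2 → L=9 J1=7 J2=3
R@8,3 dof=1 J1 → L=9 J1=8 J2=3
M=3(L−1)−2J1−J2=3·8−2·8−3=5

M = 5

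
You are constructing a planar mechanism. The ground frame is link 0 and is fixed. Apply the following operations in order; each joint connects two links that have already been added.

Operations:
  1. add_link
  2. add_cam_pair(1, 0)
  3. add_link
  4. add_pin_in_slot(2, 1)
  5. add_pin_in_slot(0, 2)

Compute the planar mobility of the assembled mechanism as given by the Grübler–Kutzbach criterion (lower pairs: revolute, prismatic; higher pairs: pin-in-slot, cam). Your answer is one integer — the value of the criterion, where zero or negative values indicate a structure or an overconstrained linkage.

(L,J1,J2)=(1,0,0); link0 fixed
link1: (2,0,0)
C 1-0 [J2]: (2,0,1)
link2: (3,0,1)
PS 2-1 [J2]: (3,0,2)
PS 0-2 [J2]: (3,0,3)
Grübler: 3·2 − 2·0 − 3 = 3

M = 3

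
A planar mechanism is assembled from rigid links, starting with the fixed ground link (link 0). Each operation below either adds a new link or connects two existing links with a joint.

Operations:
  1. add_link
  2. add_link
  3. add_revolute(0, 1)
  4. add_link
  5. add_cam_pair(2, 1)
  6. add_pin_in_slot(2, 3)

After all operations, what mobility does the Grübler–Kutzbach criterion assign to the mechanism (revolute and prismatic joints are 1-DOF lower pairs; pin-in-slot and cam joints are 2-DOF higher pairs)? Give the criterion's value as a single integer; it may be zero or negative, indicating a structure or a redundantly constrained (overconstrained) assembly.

[1;0;0] (link 0 is ground)
L+ [2;0;0]
L+ [3;0;0]
R(0,1)∈J1 [3;1;0]
L+ [4;1;0]
C(2,1)∈J2 [4;1;1]
PS(2,3)∈J2 [4;1;2]
mobility = 9 − 2 − 2 = 5

M = 5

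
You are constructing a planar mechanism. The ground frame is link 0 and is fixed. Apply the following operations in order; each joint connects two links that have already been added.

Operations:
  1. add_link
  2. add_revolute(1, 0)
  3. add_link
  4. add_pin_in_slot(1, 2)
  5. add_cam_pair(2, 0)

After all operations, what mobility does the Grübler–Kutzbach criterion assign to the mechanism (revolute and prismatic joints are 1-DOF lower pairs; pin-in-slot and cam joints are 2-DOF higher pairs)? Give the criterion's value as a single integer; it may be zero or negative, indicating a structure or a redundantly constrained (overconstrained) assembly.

M = 2

[1;0;0] (link 0 is ground)
L+ [2;0;0]
R(1,0)∈J1 [2;1;0]
L+ [3;1;0]
PS(1,2)∈J2 [3;1;1]
C(2,0)∈J2 [3;1;2]
mobility = 6 − 2 − 2 = 2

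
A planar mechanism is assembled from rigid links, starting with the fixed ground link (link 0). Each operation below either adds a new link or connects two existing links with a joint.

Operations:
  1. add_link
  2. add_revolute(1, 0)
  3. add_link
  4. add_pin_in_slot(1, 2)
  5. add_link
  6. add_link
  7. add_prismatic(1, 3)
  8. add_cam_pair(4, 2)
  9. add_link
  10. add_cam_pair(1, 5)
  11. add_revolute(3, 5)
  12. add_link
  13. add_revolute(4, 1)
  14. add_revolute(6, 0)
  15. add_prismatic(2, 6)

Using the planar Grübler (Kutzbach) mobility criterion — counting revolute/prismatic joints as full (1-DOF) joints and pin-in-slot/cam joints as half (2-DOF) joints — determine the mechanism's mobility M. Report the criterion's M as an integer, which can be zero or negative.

L=1 J1=0 J2=0
add link → L=2 J1=0 J2=0
R@1,0 dof=1 J1 → L=2 J1=1 J2=0
add link → L=3 J1=1 J2=0
PS@1,2 dof=2 J2 → L=3 J1=1 J2=1
add link → L=4 J1=1 J2=1
add link → L=5 J1=1 J2=1
P@1,3 dof=1 J1 → L=5 J1=2 J2=1
C@4,2 dof=2 J2 → L=5 J1=2 J2=2
add link → L=6 J1=2 J2=2
C@1,5 dof=2 J2 → L=6 J1=2 J2=3
R@3,5 dof=1 J1 → L=6 J1=3 J2=3
add link → L=7 J1=3 J2=3
R@4,1 dof=1 J1 → L=7 J1=4 J2=3
R@6,0 dof=1 J1 → L=7 J1=5 J2=3
P@2,6 dof=1 J1 → L=7 J1=6 J2=3
M=3(L−1)−2J1−J2=3·6−2·6−3=3

M = 3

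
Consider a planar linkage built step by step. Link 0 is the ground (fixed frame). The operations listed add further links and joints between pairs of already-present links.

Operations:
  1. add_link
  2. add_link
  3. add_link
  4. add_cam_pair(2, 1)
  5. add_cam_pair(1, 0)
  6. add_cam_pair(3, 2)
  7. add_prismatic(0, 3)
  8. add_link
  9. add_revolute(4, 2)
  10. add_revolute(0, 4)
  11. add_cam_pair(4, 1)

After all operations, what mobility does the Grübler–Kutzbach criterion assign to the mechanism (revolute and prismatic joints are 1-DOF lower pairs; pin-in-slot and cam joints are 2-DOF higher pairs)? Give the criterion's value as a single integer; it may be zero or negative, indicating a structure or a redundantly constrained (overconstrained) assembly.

(L,J1,J2)=(1,0,0); link0 fixed
link1: (2,0,0)
link2: (3,0,0)
link3: (4,0,0)
C 2-1 [J2]: (4,0,1)
C 1-0 [J2]: (4,0,2)
C 3-2 [J2]: (4,0,3)
P 0-3 [J1]: (4,1,3)
link4: (5,1,3)
R 4-2 [J1]: (5,2,3)
R 0-4 [J1]: (5,3,3)
C 4-1 [J2]: (5,3,4)
Grübler: 3·4 − 2·3 − 4 = 2

M = 2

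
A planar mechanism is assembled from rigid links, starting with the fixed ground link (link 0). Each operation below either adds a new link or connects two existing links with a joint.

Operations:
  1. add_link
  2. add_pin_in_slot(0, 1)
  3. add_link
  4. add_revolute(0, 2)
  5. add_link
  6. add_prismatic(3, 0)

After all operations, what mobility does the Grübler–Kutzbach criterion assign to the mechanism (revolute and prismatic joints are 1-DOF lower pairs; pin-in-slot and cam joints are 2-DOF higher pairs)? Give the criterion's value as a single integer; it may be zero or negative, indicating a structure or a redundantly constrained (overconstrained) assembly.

M = 4

ground; <1,0,0>
#1 <2,0,0>
PS:0↔1 J2 <2,0,1>
#2 <3,0,1>
R:0↔2 J1 <3,1,1>
#3 <4,1,1>
P:3↔0 J1 <4,2,1>
3×3 − 2×2 − 1×1 = 4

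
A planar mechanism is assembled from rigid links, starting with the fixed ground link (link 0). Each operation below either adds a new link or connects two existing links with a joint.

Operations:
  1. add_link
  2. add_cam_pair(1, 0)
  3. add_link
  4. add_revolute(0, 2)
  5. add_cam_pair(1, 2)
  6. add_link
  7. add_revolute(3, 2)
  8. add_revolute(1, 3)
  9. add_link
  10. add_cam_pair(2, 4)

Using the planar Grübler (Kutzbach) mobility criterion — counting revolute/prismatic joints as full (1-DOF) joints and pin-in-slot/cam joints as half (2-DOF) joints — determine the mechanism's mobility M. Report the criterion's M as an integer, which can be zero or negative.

ground; <1,0,0>
#1 <2,0,0>
C:1↔0 J2 <2,0,1>
#2 <3,0,1>
R:0↔2 J1 <3,1,1>
C:1↔2 J2 <3,1,2>
#3 <4,1,2>
R:3↔2 J1 <4,2,2>
R:1↔3 J1 <4,3,2>
#4 <5,3,2>
C:2↔4 J2 <5,3,3>
3×4 − 2×3 − 1×3 = 3

M = 3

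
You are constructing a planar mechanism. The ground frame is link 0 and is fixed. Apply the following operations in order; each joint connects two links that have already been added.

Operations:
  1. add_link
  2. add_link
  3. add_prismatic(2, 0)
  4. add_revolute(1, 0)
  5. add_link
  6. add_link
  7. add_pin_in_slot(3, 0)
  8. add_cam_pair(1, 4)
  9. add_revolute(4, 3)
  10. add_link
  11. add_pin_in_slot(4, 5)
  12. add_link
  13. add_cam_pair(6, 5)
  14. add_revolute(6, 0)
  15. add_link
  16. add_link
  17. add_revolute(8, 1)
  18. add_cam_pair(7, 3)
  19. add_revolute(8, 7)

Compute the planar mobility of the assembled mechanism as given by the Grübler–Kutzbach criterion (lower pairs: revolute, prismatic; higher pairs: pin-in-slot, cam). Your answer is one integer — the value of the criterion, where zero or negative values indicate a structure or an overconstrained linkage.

M = 7

L=1 J1=0 J2=0
add link → L=2 J1=0 J2=0
add link → L=3 J1=0 J2=0
P@2,0 dof=1 J1 → L=3 J1=1 J2=0
R@1,0 dof=1 J1 → L=3 J1=2 J2=0
add link → L=4 J1=2 J2=0
add link → L=5 J1=2 J2=0
PS@3,0 dof=2 J2 → L=5 J1=2 J2=1
C@1,4 dof=2 J2 → L=5 J1=2 J2=2
R@4,3 dof=1 J1 → L=5 J1=3 J2=2
add link → L=6 J1=3 J2=2
PS@4,5 dof=2 J2 → L=6 J1=3 J2=3
add link → L=7 J1=3 J2=3
C@6,5 dof=2 J2 → L=7 J1=3 J2=4
R@6,0 dof=1 J1 → L=7 J1=4 J2=4
add link → L=8 J1=4 J2=4
add link → L=9 J1=4 J2=4
R@8,1 dof=1 J1 → L=9 J1=5 J2=4
C@7,3 dof=2 J2 → L=9 J1=5 J2=5
R@8,7 dof=1 J1 → L=9 J1=6 J2=5
M=3(L−1)−2J1−J2=3·8−2·6−5=7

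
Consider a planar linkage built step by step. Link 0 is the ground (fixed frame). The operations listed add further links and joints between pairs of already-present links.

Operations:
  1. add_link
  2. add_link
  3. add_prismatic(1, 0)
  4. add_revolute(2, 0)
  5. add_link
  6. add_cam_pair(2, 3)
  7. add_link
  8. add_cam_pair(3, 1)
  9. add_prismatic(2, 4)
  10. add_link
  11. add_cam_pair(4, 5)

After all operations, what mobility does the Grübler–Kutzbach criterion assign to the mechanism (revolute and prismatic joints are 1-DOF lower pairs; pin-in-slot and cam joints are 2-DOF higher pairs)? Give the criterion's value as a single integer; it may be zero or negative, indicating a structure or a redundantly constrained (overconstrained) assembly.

(L,J1,J2)=(1,0,0); link0 fixed
link1: (2,0,0)
link2: (3,0,0)
P 1-0 [J1]: (3,1,0)
R 2-0 [J1]: (3,2,0)
link3: (4,2,0)
C 2-3 [J2]: (4,2,1)
link4: (5,2,1)
C 3-1 [J2]: (5,2,2)
P 2-4 [J1]: (5,3,2)
link5: (6,3,2)
C 4-5 [J2]: (6,3,3)
Grübler: 3·5 − 2·3 − 3 = 6

M = 6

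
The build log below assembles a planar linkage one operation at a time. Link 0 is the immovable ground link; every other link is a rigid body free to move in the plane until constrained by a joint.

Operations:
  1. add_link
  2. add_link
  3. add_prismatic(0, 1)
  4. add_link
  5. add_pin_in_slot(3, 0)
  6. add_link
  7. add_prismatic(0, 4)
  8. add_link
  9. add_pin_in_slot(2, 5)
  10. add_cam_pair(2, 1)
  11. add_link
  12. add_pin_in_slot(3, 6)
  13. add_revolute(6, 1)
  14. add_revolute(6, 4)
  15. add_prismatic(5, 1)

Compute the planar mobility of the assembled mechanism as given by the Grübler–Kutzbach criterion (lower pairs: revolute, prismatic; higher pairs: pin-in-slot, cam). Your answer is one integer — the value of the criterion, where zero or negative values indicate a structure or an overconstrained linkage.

M = 4

ground; <1,0,0>
#1 <2,0,0>
#2 <3,0,0>
P:0↔1 J1 <3,1,0>
#3 <4,1,0>
PS:3↔0 J2 <4,1,1>
#4 <5,1,1>
P:0↔4 J1 <5,2,1>
#5 <6,2,1>
PS:2↔5 J2 <6,2,2>
C:2↔1 J2 <6,2,3>
#6 <7,2,3>
PS:3↔6 J2 <7,2,4>
R:6↔1 J1 <7,3,4>
R:6↔4 J1 <7,4,4>
P:5↔1 J1 <7,5,4>
3×6 − 2×5 − 1×4 = 4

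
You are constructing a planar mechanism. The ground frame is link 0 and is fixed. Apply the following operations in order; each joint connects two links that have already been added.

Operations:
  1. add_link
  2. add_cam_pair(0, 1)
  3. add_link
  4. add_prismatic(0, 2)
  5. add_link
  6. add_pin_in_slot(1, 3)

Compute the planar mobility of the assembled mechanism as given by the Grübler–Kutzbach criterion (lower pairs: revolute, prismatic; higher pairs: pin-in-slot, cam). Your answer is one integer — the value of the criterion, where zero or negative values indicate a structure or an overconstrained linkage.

L=1 J1=0 J2=0
add link → L=2 J1=0 J2=0
C@0,1 dof=2 J2 → L=2 J1=0 J2=1
add link → L=3 J1=0 J2=1
P@0,2 dof=1 J1 → L=3 J1=1 J2=1
add link → L=4 J1=1 J2=1
PS@1,3 dof=2 J2 → L=4 J1=1 J2=2
M=3(L−1)−2J1−J2=3·3−2·1−2=5

M = 5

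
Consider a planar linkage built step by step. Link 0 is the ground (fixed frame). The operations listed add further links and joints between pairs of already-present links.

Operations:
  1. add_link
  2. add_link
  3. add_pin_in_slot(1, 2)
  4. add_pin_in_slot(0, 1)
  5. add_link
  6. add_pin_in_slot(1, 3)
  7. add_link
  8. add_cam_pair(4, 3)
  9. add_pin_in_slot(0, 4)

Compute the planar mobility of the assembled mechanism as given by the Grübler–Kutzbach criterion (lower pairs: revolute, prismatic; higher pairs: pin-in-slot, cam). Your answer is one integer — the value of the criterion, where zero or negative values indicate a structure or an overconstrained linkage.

M = 7

(L,J1,J2)=(1,0,0); link0 fixed
link1: (2,0,0)
link2: (3,0,0)
PS 1-2 [J2]: (3,0,1)
PS 0-1 [J2]: (3,0,2)
link3: (4,0,2)
PS 1-3 [J2]: (4,0,3)
link4: (5,0,3)
C 4-3 [J2]: (5,0,4)
PS 0-4 [J2]: (5,0,5)
Grübler: 3·4 − 2·0 − 5 = 7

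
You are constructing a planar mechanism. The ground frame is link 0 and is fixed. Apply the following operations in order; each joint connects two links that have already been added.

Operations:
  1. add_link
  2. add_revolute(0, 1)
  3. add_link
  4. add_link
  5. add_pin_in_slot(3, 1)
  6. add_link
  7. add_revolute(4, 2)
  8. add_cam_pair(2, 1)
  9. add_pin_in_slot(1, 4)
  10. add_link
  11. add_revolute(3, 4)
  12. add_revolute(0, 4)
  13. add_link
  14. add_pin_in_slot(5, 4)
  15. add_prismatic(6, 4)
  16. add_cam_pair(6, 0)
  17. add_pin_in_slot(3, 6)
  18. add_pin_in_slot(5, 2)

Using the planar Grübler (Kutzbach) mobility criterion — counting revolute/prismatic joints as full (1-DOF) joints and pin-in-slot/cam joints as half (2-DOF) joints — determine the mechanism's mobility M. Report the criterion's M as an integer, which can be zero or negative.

[1;0;0] (link 0 is ground)
L+ [2;0;0]
R(0,1)∈J1 [2;1;0]
L+ [3;1;0]
L+ [4;1;0]
PS(3,1)∈J2 [4;1;1]
L+ [5;1;1]
R(4,2)∈J1 [5;2;1]
C(2,1)∈J2 [5;2;2]
PS(1,4)∈J2 [5;2;3]
L+ [6;2;3]
R(3,4)∈J1 [6;3;3]
R(0,4)∈J1 [6;4;3]
L+ [7;4;3]
PS(5,4)∈J2 [7;4;4]
P(6,4)∈J1 [7;5;4]
C(6,0)∈J2 [7;5;5]
PS(3,6)∈J2 [7;5;6]
PS(5,2)∈J2 [7;5;7]
mobility = 18 − 10 − 7 = 1

M = 1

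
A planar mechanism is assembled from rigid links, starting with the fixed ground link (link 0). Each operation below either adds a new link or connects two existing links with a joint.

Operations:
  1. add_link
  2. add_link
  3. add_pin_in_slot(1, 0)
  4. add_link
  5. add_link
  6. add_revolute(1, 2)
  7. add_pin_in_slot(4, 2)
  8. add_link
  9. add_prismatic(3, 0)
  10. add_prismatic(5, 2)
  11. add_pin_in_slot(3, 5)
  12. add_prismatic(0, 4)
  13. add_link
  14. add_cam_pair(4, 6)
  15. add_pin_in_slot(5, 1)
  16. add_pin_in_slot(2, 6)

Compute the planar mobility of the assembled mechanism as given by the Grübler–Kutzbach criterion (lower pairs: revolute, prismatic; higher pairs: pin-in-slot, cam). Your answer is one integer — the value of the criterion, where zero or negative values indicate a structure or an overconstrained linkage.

(L,J1,J2)=(1,0,0); link0 fixed
link1: (2,0,0)
link2: (3,0,0)
PS 1-0 [J2]: (3,0,1)
link3: (4,0,1)
link4: (5,0,1)
R 1-2 [J1]: (5,1,1)
PS 4-2 [J2]: (5,1,2)
link5: (6,1,2)
P 3-0 [J1]: (6,2,2)
P 5-2 [J1]: (6,3,2)
PS 3-5 [J2]: (6,3,3)
P 0-4 [J1]: (6,4,3)
link6: (7,4,3)
C 4-6 [J2]: (7,4,4)
PS 5-1 [J2]: (7,4,5)
PS 2-6 [J2]: (7,4,6)
Grübler: 3·6 − 2·4 − 6 = 4

M = 4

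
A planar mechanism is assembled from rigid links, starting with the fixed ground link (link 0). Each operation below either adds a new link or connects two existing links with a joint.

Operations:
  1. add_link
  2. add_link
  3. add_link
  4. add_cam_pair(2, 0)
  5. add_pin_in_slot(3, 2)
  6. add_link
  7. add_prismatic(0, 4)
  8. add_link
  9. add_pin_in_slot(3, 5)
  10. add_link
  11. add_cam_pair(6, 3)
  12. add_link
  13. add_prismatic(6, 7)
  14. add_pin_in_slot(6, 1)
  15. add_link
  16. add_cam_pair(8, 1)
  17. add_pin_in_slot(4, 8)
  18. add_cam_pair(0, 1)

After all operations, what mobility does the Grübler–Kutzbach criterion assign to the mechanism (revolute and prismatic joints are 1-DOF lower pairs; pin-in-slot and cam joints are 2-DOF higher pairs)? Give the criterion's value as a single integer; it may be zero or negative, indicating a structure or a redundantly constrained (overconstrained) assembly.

M = 12

link 0 = ground. State L|J1|J2 = 1|0|0
+link1  2|0|0
+link2  3|0|0
+link3  4|0|0
C(2,0) f=2→J2  4|0|1
PS(3,2) f=2→J2  4|0|2
+link4  5|0|2
P(0,4) f=1→J1  5|1|2
+link5  6|1|2
PS(3,5) f=2→J2  6|1|3
+link6  7|1|3
C(6,3) f=2→J2  7|1|4
+link7  8|1|4
P(6,7) f=1→J1  8|2|4
PS(6,1) f=2→J2  8|2|5
+link8  9|2|5
C(8,1) f=2→J2  9|2|6
PS(4,8) f=2→J2  9|2|7
C(0,1) f=2→J2  9|2|8
M = 3(9−1)−2·2−8 = 24−4−8 = 12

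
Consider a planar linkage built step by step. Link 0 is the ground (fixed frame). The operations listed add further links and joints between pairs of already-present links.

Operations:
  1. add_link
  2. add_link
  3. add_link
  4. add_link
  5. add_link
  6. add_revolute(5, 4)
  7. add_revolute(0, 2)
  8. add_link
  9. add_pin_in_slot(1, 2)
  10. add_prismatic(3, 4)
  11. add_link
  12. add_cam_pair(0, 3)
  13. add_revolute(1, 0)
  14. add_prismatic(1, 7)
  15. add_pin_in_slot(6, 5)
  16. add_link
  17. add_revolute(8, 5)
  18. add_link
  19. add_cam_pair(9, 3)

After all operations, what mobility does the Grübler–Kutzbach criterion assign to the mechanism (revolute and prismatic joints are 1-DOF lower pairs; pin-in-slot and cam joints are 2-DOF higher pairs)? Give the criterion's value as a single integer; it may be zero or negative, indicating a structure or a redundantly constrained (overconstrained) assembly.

M = 11

(L,J1,J2)=(1,0,0); link0 fixed
link1: (2,0,0)
link2: (3,0,0)
link3: (4,0,0)
link4: (5,0,0)
link5: (6,0,0)
R 5-4 [J1]: (6,1,0)
R 0-2 [J1]: (6,2,0)
link6: (7,2,0)
PS 1-2 [J2]: (7,2,1)
P 3-4 [J1]: (7,3,1)
link7: (8,3,1)
C 0-3 [J2]: (8,3,2)
R 1-0 [J1]: (8,4,2)
P 1-7 [J1]: (8,5,2)
PS 6-5 [J2]: (8,5,3)
link8: (9,5,3)
R 8-5 [J1]: (9,6,3)
link9: (10,6,3)
C 9-3 [J2]: (10,6,4)
Grübler: 3·9 − 2·6 − 4 = 11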